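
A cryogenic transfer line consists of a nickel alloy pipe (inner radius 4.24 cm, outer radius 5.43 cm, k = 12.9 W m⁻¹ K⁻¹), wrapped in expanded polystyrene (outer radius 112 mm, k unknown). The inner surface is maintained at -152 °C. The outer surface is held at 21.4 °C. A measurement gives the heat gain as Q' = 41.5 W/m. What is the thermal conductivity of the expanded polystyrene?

k = 0.0276 W/m·K

ΣR = ΔT/Q' = |-152 − 21.4|/41.5 = 4.178 m·K/W
Known resistances:
  R'_nickel alloy = ln(0.0543/0.0424)/(2πk) = 0.2474/(2π·12.9) = 0.003052 m·K/W
R_expanded polystyrene = ΣR − ΣR_known = 4.178 − 0.003052 = 4.175 m·K/W
ln(r₂/r₁)/(2πk) = 4.175 ⇒ k = 0.7240/(2π·4.175) = 0.0276 W/m·K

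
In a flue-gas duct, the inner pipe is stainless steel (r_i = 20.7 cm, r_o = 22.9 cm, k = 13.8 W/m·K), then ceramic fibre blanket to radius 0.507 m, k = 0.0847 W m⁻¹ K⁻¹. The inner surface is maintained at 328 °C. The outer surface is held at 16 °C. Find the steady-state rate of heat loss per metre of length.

Treat each layer as a resistance in series:
  R'_stainless steel = ln(0.229/0.207)/(2πk) = 0.1010/(2π·13.8) = 0.001165 m·K/W
  R'_ceramic fibre blanket = ln(0.507/0.229)/(2πk) = 0.7948/(2π·0.0847) = 1.493 m·K/W
ΣR = 0.001165 + 1.493 = 1.494 m·K/W
Q' = ΔT/ΣR = (328 °C − 16 °C)/1.494 = 209 W/m

Q' = 209 W/m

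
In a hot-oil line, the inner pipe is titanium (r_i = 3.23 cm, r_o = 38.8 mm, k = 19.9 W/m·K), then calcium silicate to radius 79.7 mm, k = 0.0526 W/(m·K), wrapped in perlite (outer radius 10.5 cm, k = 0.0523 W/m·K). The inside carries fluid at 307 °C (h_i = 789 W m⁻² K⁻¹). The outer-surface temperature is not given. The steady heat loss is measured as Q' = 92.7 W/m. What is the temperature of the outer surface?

Series resistances:
  R'_conv,in = 1/(2πr h) = 1/(2π·0.0323·789) = 0.006245 m·K/W
  R'_titanium = ln(0.0388/0.0323)/(2πk) = 0.1834/(2π·19.9) = 0.001466 m·K/W
  R'_calcium silicate = ln(0.0797/0.0388)/(2πk) = 0.7198/(2π·0.0526) = 2.178 m·K/W
  R'_perlite = ln(0.105/0.0797)/(2πk) = 0.2757/(2π·0.0523) = 0.8390 m·K/W
ΣR = 3.025 m·K/W
ΔT = Q'·ΣR = 92.7 × 3.025 = 280.4 K
Heat flows outward, so T_out = T_in − ΔT = 307 − 280.4 = 26.6 °C

T_out = 26.6 °C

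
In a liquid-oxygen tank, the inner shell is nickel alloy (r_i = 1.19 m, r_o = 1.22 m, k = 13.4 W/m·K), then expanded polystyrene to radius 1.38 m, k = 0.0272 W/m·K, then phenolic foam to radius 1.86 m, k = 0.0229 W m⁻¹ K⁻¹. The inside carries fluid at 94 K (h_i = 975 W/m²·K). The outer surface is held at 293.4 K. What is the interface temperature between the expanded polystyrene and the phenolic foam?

T = 154 K

Resistance network (inner→outer):
  R_conv,in = 1/(4πr²h) = 1/(4π·1.19²·975) = 5.764×10^-5 K/W
  R_nickel alloy = (1/1.19 − 1/1.22)/(4πk) = 0.02066/(4π·13.4) = 1.227×10^-4 K/W
  R_expanded polystyrene = (1/1.22 − 1/1.38)/(4πk) = 0.09503/(4π·0.0272) = 0.2780 K/W
  R_phenolic foam = (1/1.38 − 1/1.86)/(4πk) = 0.1870/(4π·0.0229) = 0.6498 K/W
ΣR = 5.764×10^-5 + 1.227×10^-4 + 0.2780 + 0.6498 = 0.9280 K/W
Q = ΔT/ΣR = (94 K − 293.4 K)/0.9280 = -214.9 W
From the inner boundary to the expanded polystyrene/phenolic foam interface, ΣR_partial = 0.2782 K/W.
T_interface = T_in − Q·ΣR_partial = 94 K − (-214.9)(0.2782) = 154 K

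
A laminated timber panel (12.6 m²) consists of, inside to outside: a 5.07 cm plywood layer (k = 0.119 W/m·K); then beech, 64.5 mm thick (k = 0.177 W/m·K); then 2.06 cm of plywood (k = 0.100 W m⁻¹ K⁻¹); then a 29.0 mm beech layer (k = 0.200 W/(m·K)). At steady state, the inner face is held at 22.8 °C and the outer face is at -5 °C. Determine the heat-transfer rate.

Resistance network (inner→outer):
  R_plywood = L/(kA) = 0.0507/(0.119·12.6) = 0.03381 K/W
  R_beech = L/(kA) = 0.0645/(0.177·12.6) = 0.02892 K/W
  R_plywood = L/(kA) = 0.0206/(0.100·12.6) = 0.01635 K/W
  R_beech = L/(kA) = 0.0290/(0.200·12.6) = 0.01151 K/W
ΣR = 0.03381 + 0.02892 + 0.01635 + 0.01151 = 0.09059 K/W
Q = ΔT/ΣR = (22.8 °C − -5 °C)/0.09059 = 307 W

Q = 307 W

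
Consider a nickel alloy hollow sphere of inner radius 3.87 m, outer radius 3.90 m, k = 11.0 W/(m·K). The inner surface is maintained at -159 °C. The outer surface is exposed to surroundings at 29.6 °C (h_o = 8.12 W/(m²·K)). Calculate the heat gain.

Treat each layer as a resistance in series:
  R_nickel alloy = (1/3.87 − 1/3.90)/(4πk) = 0.001988/(4π·11.0) = 1.438×10^-5 K/W
  R_conv,out = 1/(4πr²h) = 1/(4π·3.90²·8.12) = 6.443×10^-4 K/W
ΣR = 1.438×10^-5 + 6.443×10^-4 = 6.587×10^-4 K/W
Q = ΔT/ΣR = (-159 °C − 29.6 °C)/6.587×10^-4 = -2.86×10^5 W
(Negative Q ⇒ heat flows inward; heat gain = 2.86×10^5 W.)

Q = 2.86×10^5 W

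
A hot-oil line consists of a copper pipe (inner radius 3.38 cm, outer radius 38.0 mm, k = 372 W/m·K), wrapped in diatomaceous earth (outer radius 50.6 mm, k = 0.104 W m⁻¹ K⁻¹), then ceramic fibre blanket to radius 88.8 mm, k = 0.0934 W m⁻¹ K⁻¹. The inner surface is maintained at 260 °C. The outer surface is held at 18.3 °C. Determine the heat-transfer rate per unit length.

Q' = 173 W/m

Series thermal resistances, inner to outer:
  R'_copper = ln(0.0380/0.0338)/(2πk) = 0.1171/(2π·372) = 5.011×10^-5 m·K/W
  R'_diatomaceous earth = ln(0.0506/0.0380)/(2πk) = 0.2864/(2π·0.104) = 0.4382 m·K/W
  R'_ceramic fibre blanket = ln(0.0888/0.0506)/(2πk) = 0.5624/(2π·0.0934) = 0.9584 m·K/W
ΣR = 5.011×10^-5 + 0.4382 + 0.9584 = 1.397 m·K/W
Q' = ΔT/ΣR = (260 °C − 18.3 °C)/1.397 = 173 W/m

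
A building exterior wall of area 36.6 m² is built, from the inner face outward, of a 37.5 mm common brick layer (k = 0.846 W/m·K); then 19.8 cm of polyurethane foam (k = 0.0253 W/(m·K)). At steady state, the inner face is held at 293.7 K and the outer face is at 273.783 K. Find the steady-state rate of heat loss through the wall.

Series thermal resistances, inner to outer:
  R_common brick = L/(kA) = 0.0375/(0.846·36.6) = 0.001211 K/W
  R_polyurethane foam = L/(kA) = 0.198/(0.0253·36.6) = 0.2138 K/W
ΣR = 0.001211 + 0.2138 = 0.2150 K/W
Q = ΔT/ΣR = (293.7 K − 273.783 K)/0.2150 = 92.6 W

Q = 92.6 W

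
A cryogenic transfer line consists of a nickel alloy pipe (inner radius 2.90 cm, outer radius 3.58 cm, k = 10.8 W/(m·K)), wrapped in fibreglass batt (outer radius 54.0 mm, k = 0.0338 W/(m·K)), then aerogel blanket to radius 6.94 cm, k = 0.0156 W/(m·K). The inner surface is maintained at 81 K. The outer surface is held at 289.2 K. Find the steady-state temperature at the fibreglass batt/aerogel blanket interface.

T = 171 K

Series thermal resistances, inner to outer:
  R'_nickel alloy = ln(0.0358/0.0290)/(2πk) = 0.2107/(2π·10.8) = 0.003104 m·K/W
  R'_fibreglass batt = ln(0.0540/0.0358)/(2πk) = 0.4110/(2π·0.0338) = 1.935 m·K/W
  R'_aerogel blanket = ln(0.0694/0.0540)/(2πk) = 0.2509/(2π·0.0156) = 2.560 m·K/W
ΣR = 0.003104 + 1.935 + 2.560 = 4.498 m·K/W
Q' = ΔT/ΣR = (81 K − 289.2 K)/4.498 = -46.29 W/m
From the inner boundary to the fibreglass batt/aerogel blanket interface, ΣR_partial = 1.938 m·K/W.
T_interface = T_in − Q'·ΣR_partial = 81 K − (-46.29)(1.938) = 171 K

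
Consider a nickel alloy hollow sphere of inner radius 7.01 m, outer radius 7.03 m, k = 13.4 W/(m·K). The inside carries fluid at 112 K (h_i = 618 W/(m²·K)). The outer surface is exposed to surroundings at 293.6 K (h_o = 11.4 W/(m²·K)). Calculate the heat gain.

Resistance network (inner→outer):
  R_conv,in = 1/(4πr²h) = 1/(4π·7.01²·618) = 2.620×10^-6 K/W
  R_nickel alloy = (1/7.01 − 1/7.03)/(4πk) = 4.058×10^-4/(4π·13.4) = 2.410×10^-6 K/W
  R_conv,out = 1/(4πr²h) = 1/(4π·7.03²·11.4) = 1.412×10^-4 K/W
ΣR = 2.620×10^-6 + 2.410×10^-6 + 1.412×10^-4 = 1.462×10^-4 K/W
Q = ΔT/ΣR = (112 K − 293.6 K)/1.462×10^-4 = -1.24×10^6 W
(Negative Q ⇒ heat flows inward; heat gain = 1.24×10^6 W.)

Q = 1240 kW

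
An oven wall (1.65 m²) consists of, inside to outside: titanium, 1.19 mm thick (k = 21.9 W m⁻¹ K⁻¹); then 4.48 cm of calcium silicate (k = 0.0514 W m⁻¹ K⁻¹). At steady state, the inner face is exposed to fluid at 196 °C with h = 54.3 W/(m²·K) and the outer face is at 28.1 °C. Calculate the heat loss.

Treat each layer as a resistance in series:
  R_conv,in = 1/(hA) = 1/(54.3·1.65) = 0.01116 K/W
  R_titanium = L/(kA) = 0.00119/(21.9·1.65) = 3.293×10^-5 K/W
  R_calcium silicate = L/(kA) = 0.0448/(0.0514·1.65) = 0.5282 K/W
ΣR = 0.01116 + 3.293×10^-5 + 0.5282 = 0.5394 K/W
Q = ΔT/ΣR = (196 °C − 28.1 °C)/0.5394 = 311 W

Q = 311 W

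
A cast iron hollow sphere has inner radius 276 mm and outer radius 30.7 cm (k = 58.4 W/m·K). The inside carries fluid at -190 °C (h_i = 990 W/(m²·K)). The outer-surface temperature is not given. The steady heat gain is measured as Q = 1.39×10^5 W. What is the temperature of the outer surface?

T_out = 26.0 °C

Series resistances:
  R_conv,in = 1/(4πr²h) = 1/(4π·0.276²·990) = 0.001055 K/W
  R_cast iron = (1/0.276 − 1/0.307)/(4πk) = 0.3659/(4π·58.4) = 4.985×10^-4 K/W
ΣR = 0.001554 K/W
ΔT = Q·ΣR = 1.39×10^5 × 0.001554 = 216.0 K
Heat flows inward, so T_out = T_in + ΔT = -190 + 216.0 = 26.0 °C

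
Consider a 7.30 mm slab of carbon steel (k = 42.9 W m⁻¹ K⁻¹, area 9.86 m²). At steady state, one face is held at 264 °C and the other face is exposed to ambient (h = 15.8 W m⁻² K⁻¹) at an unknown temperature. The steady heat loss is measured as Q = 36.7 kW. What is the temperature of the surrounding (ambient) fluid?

Sum the resistances:
  R_carbon steel = L/(kA) = 0.00730/(42.9·9.86) = 1.726×10^-5 K/W
  R_conv,out = 1/(hA) = 1/(15.8·9.86) = 0.006419 K/W
ΣR = 0.006436 K/W
ΔT = Q·ΣR = 36700 × 0.006436 = 236.2 K
Heat flows outward, so T_out = T_in − ΔT = 264 − 236.2 = 27.8 °C

T_out = 27.8 °C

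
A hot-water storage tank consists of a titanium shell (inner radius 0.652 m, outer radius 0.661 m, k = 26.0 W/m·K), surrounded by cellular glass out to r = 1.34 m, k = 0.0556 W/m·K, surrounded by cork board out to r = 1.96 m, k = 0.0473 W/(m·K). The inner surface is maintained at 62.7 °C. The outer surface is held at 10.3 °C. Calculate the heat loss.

Q = 35.1 W

Series thermal resistances, inner to outer:
  R_titanium = (1/0.652 − 1/0.661)/(4πk) = 0.02088/(4π·26.0) = 6.392×10^-5 K/W
  R_cellular glass = (1/0.661 − 1/1.34)/(4πk) = 0.7666/(4π·0.0556) = 1.097 K/W
  R_cork board = (1/1.34 − 1/1.96)/(4πk) = 0.2361/(4π·0.0473) = 0.3972 K/W
ΣR = 6.392×10^-5 + 1.097 + 0.3972 = 1.494 K/W
Q = ΔT/ΣR = (62.7 °C − 10.3 °C)/1.494 = 35.1 W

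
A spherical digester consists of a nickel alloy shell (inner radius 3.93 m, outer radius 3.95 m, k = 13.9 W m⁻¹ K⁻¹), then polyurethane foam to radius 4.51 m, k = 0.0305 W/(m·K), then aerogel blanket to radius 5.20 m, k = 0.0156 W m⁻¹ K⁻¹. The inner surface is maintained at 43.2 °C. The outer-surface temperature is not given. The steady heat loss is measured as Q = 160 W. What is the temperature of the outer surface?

Sum the resistances:
  R_nickel alloy = (1/3.93 − 1/3.95)/(4πk) = 0.001288/(4π·13.9) = 7.376×10^-6 K/W
  R_polyurethane foam = (1/3.95 − 1/4.51)/(4πk) = 0.03144/(4π·0.0305) = 0.08202 K/W
  R_aerogel blanket = (1/4.51 − 1/5.20)/(4πk) = 0.02942/(4π·0.0156) = 0.1501 K/W
ΣR = 0.2321 K/W
ΔT = Q·ΣR = 160 × 0.2321 = 37.14 K
Heat flows outward, so T_out = T_in − ΔT = 43.2 − 37.14 = 6.06 °C

T_out = 6.06 °C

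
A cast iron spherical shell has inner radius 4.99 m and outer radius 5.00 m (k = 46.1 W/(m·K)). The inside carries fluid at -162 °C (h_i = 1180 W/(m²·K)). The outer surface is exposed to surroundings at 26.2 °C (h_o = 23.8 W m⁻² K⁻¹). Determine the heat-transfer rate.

Q = 1.37×10^6 W

Resistance network (inner→outer):
  R_conv,in = 1/(4πr²h) = 1/(4π·4.99²·1180) = 2.708×10^-6 K/W
  R_cast iron = (1/4.99 − 1/5.00)/(4πk) = 4.008×10^-4/(4π·46.1) = 6.919×10^-7 K/W
  R_conv,out = 1/(4πr²h) = 1/(4π·5.00²·23.8) = 1.337×10^-4 K/W
ΣR = 2.708×10^-6 + 6.919×10^-7 + 1.337×10^-4 = 1.371×10^-4 K/W
Q = ΔT/ΣR = (-162 °C − 26.2 °C)/1.371×10^-4 = -1.37×10^6 W
(Negative Q ⇒ heat flows inward; heat gain = 1.37×10^6 W.)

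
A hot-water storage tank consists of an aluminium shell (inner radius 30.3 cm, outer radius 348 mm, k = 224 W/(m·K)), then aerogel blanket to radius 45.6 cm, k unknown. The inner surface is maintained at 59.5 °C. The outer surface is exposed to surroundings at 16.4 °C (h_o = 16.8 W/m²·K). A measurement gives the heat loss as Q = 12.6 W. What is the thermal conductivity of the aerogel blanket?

ΣR = ΔT/Q = |59.5 − 16.4|/12.6 = 3.421 K/W
Known resistances:
  R_aluminium = (1/0.303 − 1/0.348)/(4πk) = 0.4268/(4π·224) = 1.516×10^-4 K/W
  R_conv,out = 1/(4πr²h) = 1/(4π·0.456²·16.8) = 0.02278 K/W
R_aerogel blanket = ΣR − ΣR_known = 3.421 − 0.02293 = 3.398 K/W
(1/r₁−1/r₂)/(4πk) = 3.398 ⇒ k = 0.6806/(4π·3.398) = 0.0159 W/m·K

k = 0.0159 W/m·K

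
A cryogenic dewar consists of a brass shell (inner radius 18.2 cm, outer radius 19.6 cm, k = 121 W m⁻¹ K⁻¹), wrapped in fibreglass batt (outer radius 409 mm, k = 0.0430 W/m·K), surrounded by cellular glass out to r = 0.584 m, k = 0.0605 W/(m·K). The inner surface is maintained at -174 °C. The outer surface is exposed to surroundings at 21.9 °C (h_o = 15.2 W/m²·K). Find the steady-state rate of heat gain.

Series thermal resistances, inner to outer:
  R_brass = (1/0.182 − 1/0.196)/(4πk) = 0.3925/(4π·121) = 2.581×10^-4 K/W
  R_fibreglass batt = (1/0.196 − 1/0.409)/(4πk) = 2.657/(4π·0.0430) = 4.917 K/W
  R_cellular glass = (1/0.409 − 1/0.584)/(4πk) = 0.7327/(4π·0.0605) = 0.9637 K/W
  R_conv,out = 1/(4πr²h) = 1/(4π·0.584²·15.2) = 0.01535 K/W
ΣR = 2.581×10^-4 + 4.917 + 0.9637 + 0.01535 = 5.896 K/W
Q = ΔT/ΣR = (-174 °C − 21.9 °C)/5.896 = -33.2 W
(Negative Q ⇒ heat flows inward; heat gain = 33.2 W.)

Q = 33.2 W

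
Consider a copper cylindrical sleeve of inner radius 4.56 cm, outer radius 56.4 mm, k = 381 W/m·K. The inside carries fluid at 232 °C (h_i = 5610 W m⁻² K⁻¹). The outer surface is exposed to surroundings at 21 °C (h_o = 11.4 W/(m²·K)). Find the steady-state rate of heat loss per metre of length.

Resistance network (inner→outer):
  R'_conv,in = 1/(2πr h) = 1/(2π·0.0456·5610) = 6.221×10^-4 m·K/W
  R'_copper = ln(0.0564/0.0456)/(2πk) = 0.2126/(2π·381) = 8.879×10^-5 m·K/W
  R'_conv,out = 1/(2πr h) = 1/(2π·0.0564·11.4) = 0.2475 m·K/W
ΣR = 6.221×10^-4 + 8.879×10^-5 + 0.2475 = 0.2482 m·K/W
Q' = ΔT/ΣR = (232 °C − 21 °C)/0.2482 = 850 W/m

Q' = 850 W/m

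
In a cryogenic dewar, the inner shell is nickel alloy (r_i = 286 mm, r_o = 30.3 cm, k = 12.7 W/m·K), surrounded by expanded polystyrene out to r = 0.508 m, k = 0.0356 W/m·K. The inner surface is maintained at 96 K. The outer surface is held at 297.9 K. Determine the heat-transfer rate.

Treat each layer as a resistance in series:
  R_nickel alloy = (1/0.286 − 1/0.303)/(4πk) = 0.1962/(4π·12.7) = 0.001229 K/W
  R_expanded polystyrene = (1/0.303 − 1/0.508)/(4πk) = 1.332/(4π·0.0356) = 2.977 K/W
ΣR = 0.001229 + 2.977 = 2.978 K/W
Q = ΔT/ΣR = (96 K − 297.9 K)/2.978 = -67.8 W
(Negative Q ⇒ heat flows inward; heat gain = 67.8 W.)

Q = 67.8 W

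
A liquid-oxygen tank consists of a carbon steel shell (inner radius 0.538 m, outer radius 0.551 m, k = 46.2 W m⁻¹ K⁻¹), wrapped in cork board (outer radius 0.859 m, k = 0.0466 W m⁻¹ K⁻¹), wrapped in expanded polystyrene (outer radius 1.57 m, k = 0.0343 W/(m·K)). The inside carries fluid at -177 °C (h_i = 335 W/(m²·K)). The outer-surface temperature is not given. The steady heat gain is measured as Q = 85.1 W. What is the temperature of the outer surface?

T_out = 21.7 °C

Series resistances:
  R_conv,in = 1/(4πr²h) = 1/(4π·0.538²·335) = 8.207×10^-4 K/W
  R_carbon steel = (1/0.538 − 1/0.551)/(4πk) = 0.04385/(4π·46.2) = 7.554×10^-5 K/W
  R_cork board = (1/0.551 − 1/0.859)/(4πk) = 0.6507/(4π·0.0466) = 1.111 K/W
  R_expanded polystyrene = (1/0.859 − 1/1.57)/(4πk) = 0.5272/(4π·0.0343) = 1.223 K/W
ΣR = 2.335 K/W
ΔT = Q·ΣR = 85.1 × 2.335 = 198.7 K
Heat flows inward, so T_out = T_in + ΔT = -177 + 198.7 = 21.7 °C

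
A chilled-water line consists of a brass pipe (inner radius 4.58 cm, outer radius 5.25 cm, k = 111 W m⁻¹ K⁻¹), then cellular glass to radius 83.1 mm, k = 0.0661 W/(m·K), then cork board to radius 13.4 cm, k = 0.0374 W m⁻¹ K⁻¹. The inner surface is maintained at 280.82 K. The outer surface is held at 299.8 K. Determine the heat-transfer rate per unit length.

Q' = 6.05 W/m

Treat each layer as a resistance in series:
  R'_brass = ln(0.0525/0.0458)/(2πk) = 0.1365/(2π·111) = 1.958×10^-4 m·K/W
  R'_cellular glass = ln(0.0831/0.0525)/(2πk) = 0.4592/(2π·0.0661) = 1.106 m·K/W
  R'_cork board = ln(0.134/0.0831)/(2πk) = 0.4778/(2π·0.0374) = 2.033 m·K/W
ΣR = 1.958×10^-4 + 1.106 + 2.033 = 3.139 m·K/W
Q' = ΔT/ΣR = (280.82 K − 299.8 K)/3.139 = -6.05 W/m
(Negative Q' ⇒ heat flows inward; heat gain = 6.05 W/m.)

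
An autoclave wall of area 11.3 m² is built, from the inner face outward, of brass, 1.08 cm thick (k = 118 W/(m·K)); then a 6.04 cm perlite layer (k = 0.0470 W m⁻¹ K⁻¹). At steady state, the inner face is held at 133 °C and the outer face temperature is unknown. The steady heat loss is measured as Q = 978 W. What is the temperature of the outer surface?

Sum the resistances:
  R_brass = L/(kA) = 0.0108/(118·11.3) = 8.100×10^-6 K/W
  R_perlite = L/(kA) = 0.0604/(0.0470·11.3) = 0.1137 K/W
ΣR = 0.1137 K/W
ΔT = Q·ΣR = 978 × 0.1137 = 111.2 K
Heat flows outward, so T_out = T_in − ΔT = 133 − 111.2 = 21.8 °C

T_out = 21.8 °C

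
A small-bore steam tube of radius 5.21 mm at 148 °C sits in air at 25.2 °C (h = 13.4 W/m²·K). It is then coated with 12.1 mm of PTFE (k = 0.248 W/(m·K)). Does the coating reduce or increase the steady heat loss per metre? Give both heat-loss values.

Critical radius for a cylinder: r_cr = k/h = 0.0185 m = 1.85 cm.
Outer radius after coating: r₂ = 0.00521 + 0.0121 = 0.01731 m.
Since r₁ < r_cr and r₂ ≤ r_cr, the coating moves toward the maximum at r_cr — heat loss rises.
Bare: R = 1/(2πr₁h) = 2.280 m·K/W; Q = 122.8/2.280 = 53.9 W/m.
Coated: R = R_cond + R_conv = 1.457 m·K/W; Q = 122.8/1.457 = 84.3 W/m.

increases: 53.9 → 84.3 W/m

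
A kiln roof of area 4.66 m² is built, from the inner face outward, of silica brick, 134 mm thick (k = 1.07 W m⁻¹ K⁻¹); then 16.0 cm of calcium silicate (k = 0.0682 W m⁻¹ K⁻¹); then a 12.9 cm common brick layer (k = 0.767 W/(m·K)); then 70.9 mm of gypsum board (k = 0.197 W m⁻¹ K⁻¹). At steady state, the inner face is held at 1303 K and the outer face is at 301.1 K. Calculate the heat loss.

Q = 1560 W

Treat each layer as a resistance in series:
  R_silica brick = L/(kA) = 0.134/(1.07·4.66) = 0.02687 K/W
  R_calcium silicate = L/(kA) = 0.160/(0.0682·4.66) = 0.5034 K/W
  R_common brick = L/(kA) = 0.129/(0.767·4.66) = 0.03609 K/W
  R_gypsum board = L/(kA) = 0.0709/(0.197·4.66) = 0.07723 K/W
ΣR = 0.02687 + 0.5034 + 0.03609 + 0.07723 = 0.6436 K/W
Q = ΔT/ΣR = (1303 K − 301.1 K)/0.6436 = 1560 W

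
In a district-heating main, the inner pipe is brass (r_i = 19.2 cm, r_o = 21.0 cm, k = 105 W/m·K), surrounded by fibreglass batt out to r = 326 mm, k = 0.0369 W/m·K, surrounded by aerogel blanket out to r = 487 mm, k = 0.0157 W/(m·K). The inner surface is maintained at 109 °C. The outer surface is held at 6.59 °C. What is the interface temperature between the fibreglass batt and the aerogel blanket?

T = 76.4 °C

Series thermal resistances, inner to outer:
  R'_brass = ln(0.210/0.192)/(2πk) = 0.08961/(2π·105) = 1.358×10^-4 m·K/W
  R'_fibreglass batt = ln(0.326/0.210)/(2πk) = 0.4398/(2π·0.0369) = 1.897 m·K/W
  R'_aerogel blanket = ln(0.487/0.326)/(2πk) = 0.4014/(2π·0.0157) = 4.069 m·K/W
ΣR = 1.358×10^-4 + 1.897 + 4.069 = 5.966 m·K/W
Q' = ΔT/ΣR = (109 °C − 6.59 °C)/5.966 = 17.17 W/m
From the inner boundary to the fibreglass batt/aerogel blanket interface, ΣR_partial = 1.897 m·K/W.
T_interface = T_in − Q'·ΣR_partial = 109 °C − (17.17)(1.897) = 76.4 °C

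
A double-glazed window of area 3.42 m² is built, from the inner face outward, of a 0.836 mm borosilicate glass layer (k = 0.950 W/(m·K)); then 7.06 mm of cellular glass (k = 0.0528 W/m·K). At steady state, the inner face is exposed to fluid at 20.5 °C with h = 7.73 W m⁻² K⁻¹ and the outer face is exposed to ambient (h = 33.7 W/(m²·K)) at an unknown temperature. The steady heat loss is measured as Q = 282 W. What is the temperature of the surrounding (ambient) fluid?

T_out = -3.71 °C

Sum the resistances:
  R_conv,in = 1/(hA) = 1/(7.73·3.42) = 0.03783 K/W
  R_borosilicate glass = L/(kA) = 8.36×10^-4/(0.950·3.42) = 2.573×10^-4 K/W
  R_cellular glass = L/(kA) = 0.00706/(0.0528·3.42) = 0.03910 K/W
  R_conv,out = 1/(hA) = 1/(33.7·3.42) = 0.008676 K/W
ΣR = 0.08586 K/W
ΔT = Q·ΣR = 282 × 0.08586 = 24.21 K
Heat flows outward, so T_out = T_in − ΔT = 20.5 − 24.21 = -3.71 °C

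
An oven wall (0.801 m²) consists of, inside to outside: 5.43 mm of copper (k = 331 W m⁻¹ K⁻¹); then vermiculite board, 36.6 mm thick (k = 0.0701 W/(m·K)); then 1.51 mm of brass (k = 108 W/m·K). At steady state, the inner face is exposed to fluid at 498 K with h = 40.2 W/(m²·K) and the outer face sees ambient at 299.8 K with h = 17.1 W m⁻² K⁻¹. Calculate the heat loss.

Treat each layer as a resistance in series:
  R_conv,in = 1/(hA) = 1/(40.2·0.801) = 0.03106 K/W
  R_copper = L/(kA) = 0.00543/(331·0.801) = 2.048×10^-5 K/W
  R_vermiculite board = L/(kA) = 0.0366/(0.0701·0.801) = 0.6518 K/W
  R_brass = L/(kA) = 0.00151/(108·0.801) = 1.746×10^-5 K/W
  R_conv,out = 1/(hA) = 1/(17.1·0.801) = 0.07301 K/W
ΣR = 0.03106 + 2.048×10^-5 + 0.6518 + 1.746×10^-5 + 0.07301 = 0.7559 K/W
Q = ΔT/ΣR = (498 K − 299.8 K)/0.7559 = 262 W

Q = 262 W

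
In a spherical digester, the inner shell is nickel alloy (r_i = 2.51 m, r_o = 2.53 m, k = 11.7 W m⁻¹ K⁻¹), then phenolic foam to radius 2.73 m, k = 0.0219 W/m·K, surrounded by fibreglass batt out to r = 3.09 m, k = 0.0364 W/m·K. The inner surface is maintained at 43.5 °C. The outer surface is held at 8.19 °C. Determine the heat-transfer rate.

Series thermal resistances, inner to outer:
  R_nickel alloy = (1/2.51 − 1/2.53)/(4πk) = 0.003149/(4π·11.7) = 2.142×10^-5 K/W
  R_phenolic foam = (1/2.53 − 1/2.73)/(4πk) = 0.02896/(4π·0.0219) = 0.1052 K/W
  R_fibreglass batt = (1/2.73 − 1/3.09)/(4πk) = 0.04268/(4π·0.0364) = 0.09330 K/W
ΣR = 2.142×10^-5 + 0.1052 + 0.09330 = 0.1985 K/W
Q = ΔT/ΣR = (43.5 °C − 8.19 °C)/0.1985 = 178 W

Q = 178 W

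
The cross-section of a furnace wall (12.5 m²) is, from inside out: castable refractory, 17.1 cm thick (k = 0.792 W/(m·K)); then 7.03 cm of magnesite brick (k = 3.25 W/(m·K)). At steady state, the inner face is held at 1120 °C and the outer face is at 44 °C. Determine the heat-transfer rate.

Q = 56.6 kW

Treat each layer as a resistance in series:
  R_castable refractory = L/(kA) = 0.171/(0.792·12.5) = 0.01727 K/W
  R_magnesite brick = L/(kA) = 0.0703/(3.25·12.5) = 0.001730 K/W
ΣR = 0.01727 + 0.001730 = 0.01900 K/W
Q = ΔT/ΣR = (1120 °C − 44 °C)/0.01900 = 56600 W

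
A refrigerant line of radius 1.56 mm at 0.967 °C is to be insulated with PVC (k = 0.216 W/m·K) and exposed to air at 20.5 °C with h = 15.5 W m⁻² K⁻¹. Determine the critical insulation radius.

For a cylinder, r_cr = k_ins/h = 0.216/15.5 = 0.0139 m = 1.39 cm

r_cr = 1.39 cm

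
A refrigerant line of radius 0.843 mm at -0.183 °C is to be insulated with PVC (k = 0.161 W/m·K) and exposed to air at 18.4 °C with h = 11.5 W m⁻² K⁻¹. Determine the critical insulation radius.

For a cylinder, r_cr = k_ins/h = 0.161/11.5 = 0.0140 m = 1.40 cm

r_cr = 1.40 cm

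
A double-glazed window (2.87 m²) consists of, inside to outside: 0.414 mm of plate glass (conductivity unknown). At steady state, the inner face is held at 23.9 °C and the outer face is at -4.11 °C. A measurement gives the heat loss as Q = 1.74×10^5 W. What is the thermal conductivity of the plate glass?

ΣR = ΔT/Q = |23.9 − -4.11|/1.74×10^5 = 1.610×10^-4 K/W
L/(kA) = 1.610×10^-4 ⇒ k = 4.14×10^-4/(1.610×10^-4·2.87) = 0.896 W/m·K

k = 0.896 W/m·K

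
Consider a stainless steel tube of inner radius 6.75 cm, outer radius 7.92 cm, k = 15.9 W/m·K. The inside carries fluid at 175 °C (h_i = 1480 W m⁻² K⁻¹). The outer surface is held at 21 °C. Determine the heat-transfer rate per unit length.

Resistance network (inner→outer):
  R'_conv,in = 1/(2πr h) = 1/(2π·0.0675·1480) = 0.001593 m·K/W
  R'_stainless steel = ln(0.0792/0.0675)/(2πk) = 0.1598/(2π·15.9) = 0.001600 m·K/W
ΣR = 0.001593 + 0.001600 = 0.003193 m·K/W
Q' = ΔT/ΣR = (175 °C − 21 °C)/0.003193 = 48200 W/m

Q' = 48200 W/m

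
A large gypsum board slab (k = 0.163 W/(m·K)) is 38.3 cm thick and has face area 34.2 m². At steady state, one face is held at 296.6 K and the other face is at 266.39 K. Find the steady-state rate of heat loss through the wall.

Q = kA·ΔT/L = 0.163 × 34.2 × |296.6 K − 266.39 K| / 0.383 = 440 W

Q = 440 W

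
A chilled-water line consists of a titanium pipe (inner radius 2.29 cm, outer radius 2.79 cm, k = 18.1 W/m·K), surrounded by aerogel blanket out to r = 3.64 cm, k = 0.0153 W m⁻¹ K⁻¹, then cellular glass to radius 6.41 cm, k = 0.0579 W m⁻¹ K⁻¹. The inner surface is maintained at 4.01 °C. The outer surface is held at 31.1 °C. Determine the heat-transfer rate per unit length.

Q' = 6.27 W/m

Treat each layer as a resistance in series:
  R'_titanium = ln(0.0279/0.0229)/(2πk) = 0.1975/(2π·18.1) = 0.001737 m·K/W
  R'_aerogel blanket = ln(0.0364/0.0279)/(2πk) = 0.2659/(2π·0.0153) = 2.766 m·K/W
  R'_cellular glass = ln(0.0641/0.0364)/(2πk) = 0.5659/(2π·0.0579) = 1.555 m·K/W
ΣR = 0.001737 + 2.766 + 1.555 = 4.323 m·K/W
Q' = ΔT/ΣR = (4.01 °C − 31.1 °C)/4.323 = -6.27 W/m
(Negative Q' ⇒ heat flows inward; heat gain = 6.27 W/m.)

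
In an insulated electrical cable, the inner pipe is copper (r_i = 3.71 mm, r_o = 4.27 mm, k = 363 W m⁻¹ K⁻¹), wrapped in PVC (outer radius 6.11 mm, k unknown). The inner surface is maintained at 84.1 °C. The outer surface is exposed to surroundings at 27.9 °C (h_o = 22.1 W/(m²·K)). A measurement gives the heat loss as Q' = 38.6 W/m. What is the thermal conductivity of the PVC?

ΣR = ΔT/Q' = |84.1 − 27.9|/38.6 = 1.456 m·K/W
Known resistances:
  R'_copper = ln(0.00427/0.00371)/(2πk) = 0.1406/(2π·363) = 6.164×10^-5 m·K/W
  R'_conv,out = 1/(2πr h) = 1/(2π·0.00611·22.1) = 1.179 m·K/W
R_PVC = ΣR − ΣR_known = 1.456 − 1.179 = 0.2770 m·K/W
ln(r₂/r₁)/(2πk) = 0.2770 ⇒ k = 0.3583/(2π·0.2770) = 0.206 W/m·K

k = 0.206 W/m·K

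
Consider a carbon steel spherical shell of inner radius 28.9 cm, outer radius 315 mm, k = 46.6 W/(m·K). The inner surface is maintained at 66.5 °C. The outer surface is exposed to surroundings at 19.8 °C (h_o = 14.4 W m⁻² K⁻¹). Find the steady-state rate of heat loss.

Q = 831 W

Treat each layer as a resistance in series:
  R_carbon steel = (1/0.289 − 1/0.315)/(4πk) = 0.2856/(4π·46.6) = 4.877×10^-4 K/W
  R_conv,out = 1/(4πr²h) = 1/(4π·0.315²·14.4) = 0.05569 K/W
ΣR = 4.877×10^-4 + 0.05569 = 0.05618 K/W
Q = ΔT/ΣR = (66.5 °C − 19.8 °C)/0.05618 = 831 W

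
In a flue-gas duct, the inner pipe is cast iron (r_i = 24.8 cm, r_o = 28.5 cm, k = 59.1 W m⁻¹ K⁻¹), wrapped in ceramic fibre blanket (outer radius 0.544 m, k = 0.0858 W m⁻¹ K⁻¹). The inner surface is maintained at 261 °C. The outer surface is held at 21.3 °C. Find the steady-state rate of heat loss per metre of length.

Treat each layer as a resistance in series:
  R'_cast iron = ln(0.285/0.248)/(2πk) = 0.1391/(2π·59.1) = 3.745×10^-4 m·K/W
  R'_ceramic fibre blanket = ln(0.544/0.285)/(2πk) = 0.6465/(2π·0.0858) = 1.199 m·K/W
ΣR = 3.745×10^-4 + 1.199 = 1.199 m·K/W
Q' = ΔT/ΣR = (261 °C − 21.3 °C)/1.199 = 200 W/m

Q' = 200 W/m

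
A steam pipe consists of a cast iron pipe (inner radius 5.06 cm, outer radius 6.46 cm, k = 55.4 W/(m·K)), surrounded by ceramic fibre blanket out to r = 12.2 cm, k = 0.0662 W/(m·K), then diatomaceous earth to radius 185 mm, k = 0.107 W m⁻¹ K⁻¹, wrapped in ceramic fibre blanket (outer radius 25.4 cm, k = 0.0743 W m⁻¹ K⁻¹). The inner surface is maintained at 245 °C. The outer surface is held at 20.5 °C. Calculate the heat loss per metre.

Q' = 79.4 W/m

Series thermal resistances, inner to outer:
  R'_cast iron = ln(0.0646/0.0506)/(2πk) = 0.2443/(2π·55.4) = 7.017×10^-4 m·K/W
  R'_ceramic fibre blanket = ln(0.122/0.0646)/(2πk) = 0.6358/(2π·0.0662) = 1.529 m·K/W
  R'_diatomaceous earth = ln(0.185/0.122)/(2πk) = 0.4163/(2π·0.107) = 0.6193 m·K/W
  R'_ceramic fibre blanket = ln(0.254/0.185)/(2πk) = 0.3170/(2π·0.0743) = 0.6790 m·K/W
ΣR = 7.017×10^-4 + 1.529 + 0.6193 + 0.6790 = 2.828 m·K/W
Q' = ΔT/ΣR = (245 °C − 20.5 °C)/2.828 = 79.4 W/m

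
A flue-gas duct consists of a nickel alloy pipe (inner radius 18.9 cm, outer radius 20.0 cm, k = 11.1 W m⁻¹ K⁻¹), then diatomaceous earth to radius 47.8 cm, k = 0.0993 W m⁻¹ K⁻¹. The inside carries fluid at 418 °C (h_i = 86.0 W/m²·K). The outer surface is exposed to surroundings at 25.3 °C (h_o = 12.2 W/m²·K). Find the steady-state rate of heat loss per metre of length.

Treat each layer as a resistance in series:
  R'_conv,in = 1/(2πr h) = 1/(2π·0.189·86.0) = 0.009792 m·K/W
  R'_nickel alloy = ln(0.200/0.189)/(2πk) = 0.05657/(2π·11.1) = 8.111×10^-4 m·K/W
  R'_diatomaceous earth = ln(0.478/0.200)/(2πk) = 0.8713/(2π·0.0993) = 1.396 m·K/W
  R'_conv,out = 1/(2πr h) = 1/(2π·0.478·12.2) = 0.02729 m·K/W
ΣR = 0.009792 + 8.111×10^-4 + 1.396 + 0.02729 = 1.434 m·K/W
Q' = ΔT/ΣR = (418 °C − 25.3 °C)/1.434 = 274 W/m

Q' = 274 W/m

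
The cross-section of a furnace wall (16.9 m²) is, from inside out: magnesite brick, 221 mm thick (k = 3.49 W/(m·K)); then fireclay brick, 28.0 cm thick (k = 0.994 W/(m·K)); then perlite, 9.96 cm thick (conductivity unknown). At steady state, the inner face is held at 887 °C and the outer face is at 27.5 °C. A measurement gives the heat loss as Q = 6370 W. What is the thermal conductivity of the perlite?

k = 0.0515 W/m·K

ΣR = ΔT/Q = |887 − 27.5|/6370 = 0.1349 K/W
Known resistances:
  R_magnesite brick = L/(kA) = 0.221/(3.49·16.9) = 0.003747 K/W
  R_fireclay brick = L/(kA) = 0.280/(0.994·16.9) = 0.01667 K/W
R_perlite = ΣR − ΣR_known = 0.1349 − 0.02042 = 0.1145 K/W
L/(kA) = 0.1145 ⇒ k = 0.0996/(0.1145·16.9) = 0.0515 W/m·K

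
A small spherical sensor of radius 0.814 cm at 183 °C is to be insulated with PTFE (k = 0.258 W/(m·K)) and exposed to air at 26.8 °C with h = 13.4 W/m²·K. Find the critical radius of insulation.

For a sphere, r_cr = 2k_ins/h = 2·0.258/13.4 = 0.0385 m = 3.85 cm

r_cr = 3.85 cm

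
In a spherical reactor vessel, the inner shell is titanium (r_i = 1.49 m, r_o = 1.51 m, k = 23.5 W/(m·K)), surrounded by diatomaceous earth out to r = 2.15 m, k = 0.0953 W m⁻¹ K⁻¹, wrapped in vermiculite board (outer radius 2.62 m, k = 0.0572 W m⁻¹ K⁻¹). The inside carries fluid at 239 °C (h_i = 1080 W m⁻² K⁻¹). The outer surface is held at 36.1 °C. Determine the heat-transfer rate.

Resistance network (inner→outer):
  R_conv,in = 1/(4πr²h) = 1/(4π·1.49²·1080) = 3.319×10^-5 K/W
  R_titanium = (1/1.49 − 1/1.51)/(4πk) = 0.008889/(4π·23.5) = 3.010×10^-5 K/W
  R_diatomaceous earth = (1/1.51 − 1/2.15)/(4πk) = 0.1971/(4π·0.0953) = 0.1646 K/W
  R_vermiculite board = (1/2.15 − 1/2.62)/(4πk) = 0.08344/(4π·0.0572) = 0.1161 K/W
ΣR = 3.319×10^-5 + 3.010×10^-5 + 0.1646 + 0.1161 = 0.2808 K/W
Q = ΔT/ΣR = (239 °C − 36.1 °C)/0.2808 = 723 W

Q = 723 W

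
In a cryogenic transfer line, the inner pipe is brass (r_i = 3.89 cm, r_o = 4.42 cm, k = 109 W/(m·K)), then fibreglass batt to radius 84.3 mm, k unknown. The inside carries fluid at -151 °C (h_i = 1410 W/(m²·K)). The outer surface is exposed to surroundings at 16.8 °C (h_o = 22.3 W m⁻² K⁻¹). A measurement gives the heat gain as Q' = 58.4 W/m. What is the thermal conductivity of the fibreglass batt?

ΣR = ΔT/Q' = |-151 − 16.8|/58.4 = 2.873 m·K/W
Known resistances:
  R'_conv,in = 1/(2πr h) = 1/(2π·0.0389·1410) = 0.002902 m·K/W
  R'_brass = ln(0.0442/0.0389)/(2πk) = 0.1277/(2π·109) = 1.865×10^-4 m·K/W
  R'_conv,out = 1/(2πr h) = 1/(2π·0.0843·22.3) = 0.08466 m·K/W
R_fibreglass batt = ΣR − ΣR_known = 2.873 − 0.08775 = 2.785 m·K/W
ln(r₂/r₁)/(2πk) = 2.785 ⇒ k = 0.6457/(2π·2.785) = 0.0369 W/m·K

k = 0.0369 W/m·K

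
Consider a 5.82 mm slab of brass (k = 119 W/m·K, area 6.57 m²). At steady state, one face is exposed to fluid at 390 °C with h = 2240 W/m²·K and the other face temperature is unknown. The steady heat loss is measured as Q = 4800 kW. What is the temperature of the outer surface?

T_out = 28.1 °C

Sum the resistances:
  R_conv,in = 1/(hA) = 1/(2240·6.57) = 6.795×10^-5 K/W
  R_brass = L/(kA) = 0.00582/(119·6.57) = 7.444×10^-6 K/W
ΣR = 7.539×10^-5 K/W
ΔT = Q·ΣR = 4.80×10^6 × 7.539×10^-5 = 361.9 K
Heat flows outward, so T_out = T_in − ΔT = 390 − 361.9 = 28.1 °C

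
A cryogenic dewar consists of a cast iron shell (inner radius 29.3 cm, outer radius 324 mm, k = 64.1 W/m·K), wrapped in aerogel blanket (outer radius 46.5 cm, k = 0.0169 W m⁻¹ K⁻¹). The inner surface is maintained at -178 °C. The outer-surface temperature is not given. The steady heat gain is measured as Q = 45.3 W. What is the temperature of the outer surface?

Series resistances:
  R_cast iron = (1/0.293 − 1/0.324)/(4πk) = 0.3265/(4π·64.1) = 4.054×10^-4 K/W
  R_aerogel blanket = (1/0.324 − 1/0.465)/(4πk) = 0.9359/(4π·0.0169) = 4.407 K/W
ΣR = 4.407 K/W
ΔT = Q·ΣR = 45.3 × 4.407 = 199.6 K
Heat flows inward, so T_out = T_in + ΔT = -178 + 199.6 = 21.6 °C

T_out = 21.6 °C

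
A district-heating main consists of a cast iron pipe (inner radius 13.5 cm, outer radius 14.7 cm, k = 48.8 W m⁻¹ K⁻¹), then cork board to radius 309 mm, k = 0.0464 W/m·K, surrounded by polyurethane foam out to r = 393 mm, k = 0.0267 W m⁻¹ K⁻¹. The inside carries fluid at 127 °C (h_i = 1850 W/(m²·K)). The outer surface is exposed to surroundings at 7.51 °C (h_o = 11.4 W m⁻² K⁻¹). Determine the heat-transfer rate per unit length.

Q' = 29.7 W/m

Series thermal resistances, inner to outer:
  R'_conv,in = 1/(2πr h) = 1/(2π·0.135·1850) = 6.373×10^-4 m·K/W
  R'_cast iron = ln(0.147/0.135)/(2πk) = 0.08516/(2π·48.8) = 2.777×10^-4 m·K/W
  R'_cork board = ln(0.309/0.147)/(2πk) = 0.7429/(2π·0.0464) = 2.548 m·K/W
  R'_polyurethane foam = ln(0.393/0.309)/(2πk) = 0.2405/(2π·0.0267) = 1.433 m·K/W
  R'_conv,out = 1/(2πr h) = 1/(2π·0.393·11.4) = 0.03552 m·K/W
ΣR = 6.373×10^-4 + 2.777×10^-4 + 2.548 + 1.433 + 0.03552 = 4.017 m·K/W
Q' = ΔT/ΣR = (127 °C − 7.51 °C)/4.017 = 29.7 W/m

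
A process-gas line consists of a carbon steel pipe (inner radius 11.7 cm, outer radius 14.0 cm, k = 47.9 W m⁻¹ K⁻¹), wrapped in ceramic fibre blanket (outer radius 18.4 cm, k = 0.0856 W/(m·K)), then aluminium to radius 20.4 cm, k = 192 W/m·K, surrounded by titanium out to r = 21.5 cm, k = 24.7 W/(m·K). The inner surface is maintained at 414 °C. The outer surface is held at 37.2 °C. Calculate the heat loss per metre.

Resistance network (inner→outer):
  R'_carbon steel = ln(0.140/0.117)/(2πk) = 0.1795/(2π·47.9) = 5.963×10^-4 m·K/W
  R'_ceramic fibre blanket = ln(0.184/0.140)/(2πk) = 0.2733/(2π·0.0856) = 0.5081 m·K/W
  R'_aluminium = ln(0.204/0.184)/(2πk) = 0.1032/(2π·192) = 8.553×10^-5 m·K/W
  R'_titanium = ln(0.215/0.204)/(2πk) = 0.05252/(2π·24.7) = 3.384×10^-4 m·K/W
ΣR = 5.963×10^-4 + 0.5081 + 8.553×10^-5 + 3.384×10^-4 = 0.5091 m·K/W
Q' = ΔT/ΣR = (414 °C − 37.2 °C)/0.5091 = 740 W/m

Q' = 740 W/m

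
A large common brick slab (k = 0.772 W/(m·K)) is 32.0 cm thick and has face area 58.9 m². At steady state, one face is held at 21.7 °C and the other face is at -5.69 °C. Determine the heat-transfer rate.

Q = kA·ΔT/L = 0.772 × 58.9 × |21.7 °C − -5.69 °C| / 0.320 = 3890 W

Q = 3890 W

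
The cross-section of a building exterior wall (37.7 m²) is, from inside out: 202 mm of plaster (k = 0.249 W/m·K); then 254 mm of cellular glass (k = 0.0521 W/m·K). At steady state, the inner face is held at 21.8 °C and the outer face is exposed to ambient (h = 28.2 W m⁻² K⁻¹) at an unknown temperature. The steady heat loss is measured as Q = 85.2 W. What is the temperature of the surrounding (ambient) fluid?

T_out = 8.87 °C

Sum the resistances:
  R_plaster = L/(kA) = 0.202/(0.249·37.7) = 0.02152 K/W
  R_cellular glass = L/(kA) = 0.254/(0.0521·37.7) = 0.1293 K/W
  R_conv,out = 1/(hA) = 1/(28.2·37.7) = 9.406×10^-4 K/W
ΣR = 0.1518 K/W
ΔT = Q·ΣR = 85.2 × 0.1518 = 12.93 K
Heat flows outward, so T_out = T_in − ΔT = 21.8 − 12.93 = 8.87 °C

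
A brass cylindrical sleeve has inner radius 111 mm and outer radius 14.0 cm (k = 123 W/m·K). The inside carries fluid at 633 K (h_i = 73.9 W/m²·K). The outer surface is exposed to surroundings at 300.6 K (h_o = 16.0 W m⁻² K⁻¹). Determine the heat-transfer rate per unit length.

Q' = 3.66 kW/m

Treat each layer as a resistance in series:
  R'_conv,in = 1/(2πr h) = 1/(2π·0.111·73.9) = 0.01940 m·K/W
  R'_brass = ln(0.140/0.111)/(2πk) = 0.2321/(2π·123) = 3.003×10^-4 m·K/W
  R'_conv,out = 1/(2πr h) = 1/(2π·0.140·16.0) = 0.07105 m·K/W
ΣR = 0.01940 + 3.003×10^-4 + 0.07105 = 0.09075 m·K/W
Q' = ΔT/ΣR = (633 K − 300.6 K)/0.09075 = 3660 W/m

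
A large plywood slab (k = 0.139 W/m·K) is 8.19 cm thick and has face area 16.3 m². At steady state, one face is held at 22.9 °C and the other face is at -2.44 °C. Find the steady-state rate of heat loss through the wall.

Q = 701 W

Q = kA·ΔT/L = 0.139 × 16.3 × |22.9 °C − -2.44 °C| / 0.0819 = 701 W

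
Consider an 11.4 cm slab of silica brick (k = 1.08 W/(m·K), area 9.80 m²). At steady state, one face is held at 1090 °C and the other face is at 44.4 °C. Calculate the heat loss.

Q = kA·ΔT/L = 1.08 × 9.80 × |1090 °C − 44.4 °C| / 0.114 = 97100 W

Q = 97.1 kW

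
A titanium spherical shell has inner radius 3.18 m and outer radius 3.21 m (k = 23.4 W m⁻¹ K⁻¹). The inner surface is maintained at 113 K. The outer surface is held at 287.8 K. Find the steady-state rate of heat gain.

Q = 4πk·ΔT/(1/r₁ − 1/r₂) = 4π × 23.4 × 174.8 / (1/3.18 − 1/3.21) = 1.75×10^7 W

Q = 1.75×10^7 W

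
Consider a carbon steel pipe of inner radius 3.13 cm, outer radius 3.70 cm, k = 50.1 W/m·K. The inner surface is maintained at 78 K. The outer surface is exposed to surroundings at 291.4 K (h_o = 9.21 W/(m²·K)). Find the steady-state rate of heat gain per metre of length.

Treat each layer as a resistance in series:
  R'_carbon steel = ln(0.0370/0.0313)/(2πk) = 0.1673/(2π·50.1) = 5.315×10^-4 m·K/W
  R'_conv,out = 1/(2πr h) = 1/(2π·0.0370·9.21) = 0.4670 m·K/W
ΣR = 5.315×10^-4 + 0.4670 = 0.4675 m·K/W
Q' = ΔT/ΣR = (78 K − 291.4 K)/0.4675 = -456 W/m
(Negative Q' ⇒ heat flows inward; heat gain = 456 W/m.)

Q' = 456 W/m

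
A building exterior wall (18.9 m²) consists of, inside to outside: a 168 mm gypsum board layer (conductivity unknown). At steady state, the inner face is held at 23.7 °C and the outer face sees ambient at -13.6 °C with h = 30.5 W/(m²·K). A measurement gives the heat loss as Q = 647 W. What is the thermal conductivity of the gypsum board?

ΣR = ΔT/Q = |23.7 − -13.6|/647 = 0.05765 K/W
Known resistances:
  R_conv,out = 1/(hA) = 1/(30.5·18.9) = 0.001735 K/W
R_gypsum board = ΣR − ΣR_known = 0.05765 − 0.001735 = 0.05591 K/W
L/(kA) = 0.05591 ⇒ k = 0.168/(0.05591·18.9) = 0.159 W/m·K

k = 0.159 W/m·K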